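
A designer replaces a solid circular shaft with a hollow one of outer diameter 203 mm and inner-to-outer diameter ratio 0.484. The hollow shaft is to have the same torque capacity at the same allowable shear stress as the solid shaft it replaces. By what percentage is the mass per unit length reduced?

Equal τ_max and T ⇒ the solid shaft needs d_s³ = d_o³(1−k⁴), so d_s = 203·(1−0.484⁴)^(1/3) = 199.2 mm.
Area ratio A_h/A_s = d_o²(1−k²)/d_s² = (1−k²)/(1−k⁴)^(2/3) = 0.7951.
Mass saving = 1 − 0.7951 = 20.5 %.

20.5 %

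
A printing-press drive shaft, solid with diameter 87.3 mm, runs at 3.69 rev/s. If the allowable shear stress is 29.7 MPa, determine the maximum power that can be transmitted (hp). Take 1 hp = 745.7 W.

121 hp

J = πd⁴/32 = π(0.0873)⁴/32 = 5.702×10^-6 m⁴.
T_max = τ_allow·J/r = 2.97×10^7 × 5.702×10^-6 / 0.0437 = 3880 N·m.
ω = 2π·3.69 = 23.18 rad/s, so P_max = T_max·ω = 8.996×10^4 W.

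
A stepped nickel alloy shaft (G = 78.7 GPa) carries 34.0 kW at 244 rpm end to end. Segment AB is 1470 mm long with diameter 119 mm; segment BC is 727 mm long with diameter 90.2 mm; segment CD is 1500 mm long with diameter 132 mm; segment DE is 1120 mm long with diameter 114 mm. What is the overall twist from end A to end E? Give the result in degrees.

0.295°

ω = 2π·244/60 = 25.55 rad/s, so T = P/ω = 34.0×10³ / 25.55 = 1331 N·m.
J_AB = π(0.119)⁴/32 = 1.97×10^-5 m⁴; J_BC = π(0.0902)⁴/32 = 6.50×10^-6 m⁴; J_CD = π(0.132)⁴/32 = 2.98×10^-5 m⁴; J_DE = π(0.114)⁴/32 = 1.66×10^-5 m⁴.
θ = (T/G)·Σ L_i/J_i = (1331/78.7×10⁹)·(1.47/1.97×10^-5 + 0.727/6.50×10^-6 + 1.50/2.98×10^-5 + 1.12/1.66×10^-5) = 5.147×10^-3 rad.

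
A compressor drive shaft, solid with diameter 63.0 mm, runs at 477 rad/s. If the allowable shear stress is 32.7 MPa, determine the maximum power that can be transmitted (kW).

J = πd⁴/32 = π(0.0630)⁴/32 = 1.547×10^-6 m⁴.
T_max = τ_allow·J/r = 3.27×10^7 × 1.547×10^-6 / 0.0315 = 1605 N·m.
ω = 477 rad/s, so P_max = T_max·ω = 7.658×10^5 W.

766 kW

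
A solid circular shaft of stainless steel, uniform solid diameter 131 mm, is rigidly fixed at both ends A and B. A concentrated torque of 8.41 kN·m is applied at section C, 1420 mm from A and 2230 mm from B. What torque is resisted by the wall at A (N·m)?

With uniform GJ and both ends fixed, compatibility θ_AC = θ_CB gives T_A·a = T_B·b, together with T_A + T_B = T₀.
T_A = T₀·b/(a+b) = 8410·2230/3650 = 5138 N·m; T_B = 3272 N·m.

5140 N·m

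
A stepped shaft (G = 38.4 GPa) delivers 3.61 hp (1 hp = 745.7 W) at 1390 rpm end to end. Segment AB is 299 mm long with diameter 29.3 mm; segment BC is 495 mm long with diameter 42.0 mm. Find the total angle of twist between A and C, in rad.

0.00277 rad

ω = 2π·1390/60 = 145.6 rad/s, so T = P/ω = 3.61×745.7 / 145.6 = 18.49 N·m.
J_AB = π(0.0293)⁴/32 = 7.24×10^-8 m⁴; J_BC = π(0.0420)⁴/32 = 3.05×10^-7 m⁴.
θ = (T/G)·Σ L_i/J_i = (18.49/38.4×10⁹)·(0.299/7.24×10^-8 + 0.495/3.05×10^-7) = 2.771×10^-3 rad.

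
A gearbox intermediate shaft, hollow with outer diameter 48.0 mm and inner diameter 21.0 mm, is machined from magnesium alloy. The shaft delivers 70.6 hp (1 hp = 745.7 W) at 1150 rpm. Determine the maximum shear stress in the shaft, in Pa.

2.09e7 Pa

ω = 2π·1150/60 = 120.4 rad/s, so T = P/ω = 70.6×745.7 / 120.4 = 437.2 N·m.
J = π(d_o⁴ − d_i⁴)/32 = π(0.0480⁴ − 0.0210⁴)/32 = 5.021×10^-7 m⁴.
τ_max = T·r/J = 437.2 × 0.0240 / 5.021×10^-7 = 2.090×10^7 Pa.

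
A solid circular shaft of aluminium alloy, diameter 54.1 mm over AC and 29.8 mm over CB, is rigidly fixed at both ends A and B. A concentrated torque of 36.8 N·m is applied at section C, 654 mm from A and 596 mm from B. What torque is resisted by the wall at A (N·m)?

Compatibility: T_A·a/J_AC = T_B·b/J_CB with T_A + T_B = T₀.
J_AC = 8.41×10^-7 m⁴, J_CB = 7.74×10^-8 m⁴, so T_A = T₀·(J_AC/a)/((J_AC/a)+(J_CB/b)) = 33.42 N·m, T_B = 3.376 N·m.

33.4 N·m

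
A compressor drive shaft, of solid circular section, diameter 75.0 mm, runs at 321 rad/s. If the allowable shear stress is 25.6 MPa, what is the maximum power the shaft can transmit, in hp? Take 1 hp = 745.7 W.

913 hp

J = πd⁴/32 = π(0.0750)⁴/32 = 3.106×10^-6 m⁴.
T_max = τ_allow·J/r = 2.56×10^7 × 3.106×10^-6 / 0.0375 = 2121 N·m.
ω = 321 rad/s, so P_max = T_max·ω = 6.807×10^5 W.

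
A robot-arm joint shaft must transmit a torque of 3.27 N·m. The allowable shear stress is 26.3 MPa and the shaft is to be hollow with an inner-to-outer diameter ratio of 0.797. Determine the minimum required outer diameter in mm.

10.2 mm

For a hollow shaft with d_i/d_o = 0.797: τ_max = 16T/(π d_o³ (1−k⁴)), so d_o = [16T/(π τ_allow (1−k⁴))]^(1/3) = [16·3.270/(π·2.63×10^7·0.5965)]^(1/3) = 0.01020 m.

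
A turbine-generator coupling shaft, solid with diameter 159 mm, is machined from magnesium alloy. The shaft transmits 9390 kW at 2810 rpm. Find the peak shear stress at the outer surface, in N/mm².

ω = 2π·2810/60 = 294.3 rad/s, so T = P/ω = 9390×10³ / 294.3 = 31910 N·m.
J = πd⁴/32 = π(0.159)⁴/32 = 6.275×10^-5 m⁴.
τ_max = T·r/J = 31910 × 0.0795 / 6.275×10^-5 = 4.043×10^7 Pa.

40.4 N/mm²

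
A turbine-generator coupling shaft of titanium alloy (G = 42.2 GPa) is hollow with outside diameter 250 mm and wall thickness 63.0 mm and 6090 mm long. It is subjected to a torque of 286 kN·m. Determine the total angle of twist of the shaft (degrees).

J = π(d_o⁴ − d_i⁴)/32 = π(0.250⁴ − 0.124⁴)/32 = 3.603×10^-4 m⁴.
θ = T·L/(G·J) = 286000 × 6.09 / (42.2×10⁹ × 3.603×10^-4) = 0.1146 rad.

6.56°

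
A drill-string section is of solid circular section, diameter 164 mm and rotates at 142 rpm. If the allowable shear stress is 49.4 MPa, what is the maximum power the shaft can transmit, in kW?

636 kW

J = πd⁴/32 = π(0.164)⁴/32 = 7.102×10^-5 m⁴.
T_max = τ_allow·J/r = 4.94×10^7 × 7.102×10^-5 / 0.0820 = 42780 N·m.
ω = 2π·142/60 = 14.87 rad/s, so P_max = T_max·ω = 6.362×10^5 W.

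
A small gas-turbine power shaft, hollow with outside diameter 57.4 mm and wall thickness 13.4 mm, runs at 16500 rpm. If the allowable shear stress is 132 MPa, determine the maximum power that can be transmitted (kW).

J = π(d_o⁴ − d_i⁴)/32 = π(0.0574⁴ − 0.0306⁴)/32 = 9.797×10^-7 m⁴.
T_max = τ_allow·J/r = 1.32×10^8 × 9.797×10^-7 / 0.0287 = 4506 N·m.
ω = 2π·16500/60 = 1728 rad/s, so P_max = T_max·ω = 7.785×10^6 W.

7790 kW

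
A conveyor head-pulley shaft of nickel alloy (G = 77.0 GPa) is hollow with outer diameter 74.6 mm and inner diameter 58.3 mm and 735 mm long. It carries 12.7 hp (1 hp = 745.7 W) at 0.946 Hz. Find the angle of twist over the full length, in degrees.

0.457°

ω = 2π·0.946 = 5.944 rad/s, so T = P/ω = 12.7×745.7 / 5.944 = 1593 N·m.
J = π(d_o⁴ − d_i⁴)/32 = π(0.0746⁴ − 0.0583⁴)/32 = 1.906×10^-6 m⁴.
θ = T·L/(G·J) = 1593 × 0.735 / (77.0×10⁹ × 1.906×10^-6) = 7.978×10^-3 rad.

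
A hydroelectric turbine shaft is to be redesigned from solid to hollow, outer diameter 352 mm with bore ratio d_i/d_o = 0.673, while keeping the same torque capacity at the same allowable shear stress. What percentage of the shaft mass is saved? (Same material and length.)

Equal τ_max and T ⇒ the solid shaft needs d_s³ = d_o³(1−k⁴), so d_s = 352·(1−0.673⁴)^(1/3) = 326.1 mm.
Area ratio A_h/A_s = d_o²(1−k²)/d_s² = (1−k²)/(1−k⁴)^(2/3) = 0.6376.
Mass saving = 1 − 0.6376 = 36.2 %.

36.2 %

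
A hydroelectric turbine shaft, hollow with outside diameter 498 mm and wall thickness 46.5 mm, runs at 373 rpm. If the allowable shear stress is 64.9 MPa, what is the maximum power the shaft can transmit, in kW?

J = π(d_o⁴ − d_i⁴)/32 = π(0.498⁴ − 0.405⁴)/32 = 3.397×10^-3 m⁴.
T_max = τ_allow·J/r = 6.49×10^7 × 3.397×10^-3 / 0.249 = 885400 N·m.
ω = 2π·373/60 = 39.06 rad/s, so P_max = T_max·ω = 3.458×10^7 W.

34600 kW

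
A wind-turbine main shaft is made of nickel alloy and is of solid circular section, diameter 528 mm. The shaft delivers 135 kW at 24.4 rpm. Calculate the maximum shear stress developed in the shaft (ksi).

ω = 2π·24.4/60 = 2.555 rad/s, so T = P/ω = 135×10³ / 2.555 = 52830 N·m.
J = πd⁴/32 = π(0.528)⁴/32 = 7.630×10^-3 m⁴.
τ_max = T·r/J = 52830 × 0.264 / 7.630×10^-3 = 1.828×10^6 Pa.

0.265 ksi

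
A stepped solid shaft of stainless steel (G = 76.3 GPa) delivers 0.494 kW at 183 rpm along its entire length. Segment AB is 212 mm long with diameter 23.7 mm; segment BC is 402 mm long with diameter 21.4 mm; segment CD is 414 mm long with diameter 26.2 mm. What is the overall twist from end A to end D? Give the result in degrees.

0.684°

ω = 2π·183/60 = 19.16 rad/s, so T = P/ω = 0.494×10³ / 19.16 = 25.78 N·m.
J_AB = π(0.0237)⁴/32 = 3.10×10^-8 m⁴; J_BC = π(0.0214)⁴/32 = 2.06×10^-8 m⁴; J_CD = π(0.0262)⁴/32 = 4.63×10^-8 m⁴.
θ = (T/G)·Σ L_i/J_i = (25.78/76.3×10⁹)·(0.212/3.10×10^-8 + 0.402/2.06×10^-8 + 0.414/4.63×10^-8) = 0.01193 rad.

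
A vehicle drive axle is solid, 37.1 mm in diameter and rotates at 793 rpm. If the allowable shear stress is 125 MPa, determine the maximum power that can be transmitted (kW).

104 kW

J = πd⁴/32 = π(0.0371)⁴/32 = 1.860×10^-7 m⁴.
T_max = τ_allow·J/r = 1.25×10^8 × 1.860×10^-7 / 0.0186 = 1253 N·m.
ω = 2π·793/60 = 83.04 rad/s, so P_max = T_max·ω = 1.041×10^5 W.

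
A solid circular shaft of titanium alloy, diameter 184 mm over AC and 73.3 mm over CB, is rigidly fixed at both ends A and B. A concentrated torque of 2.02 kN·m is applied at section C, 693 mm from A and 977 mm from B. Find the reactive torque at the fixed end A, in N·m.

1980 N·m

Compatibility: T_A·a/J_AC = T_B·b/J_CB with T_A + T_B = T₀.
J_AC = 1.13×10^-4 m⁴, J_CB = 2.83×10^-6 m⁴, so T_A = T₀·(J_AC/a)/((J_AC/a)+(J_CB/b)) = 1985 N·m, T_B = 35.45 N·m.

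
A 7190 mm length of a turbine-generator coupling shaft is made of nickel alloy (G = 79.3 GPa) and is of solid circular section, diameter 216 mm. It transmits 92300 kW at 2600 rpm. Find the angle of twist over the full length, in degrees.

8.24°

ω = 2π·2600/60 = 272.3 rad/s, so T = P/ω = 92300×10³ / 272.3 = 339000 N·m.
J = πd⁴/32 = π(0.216)⁴/32 = 2.137×10^-4 m⁴.
θ = T·L/(G·J) = 339000 × 7.19 / (79.3×10⁹ × 2.137×10^-4) = 0.1438 rad.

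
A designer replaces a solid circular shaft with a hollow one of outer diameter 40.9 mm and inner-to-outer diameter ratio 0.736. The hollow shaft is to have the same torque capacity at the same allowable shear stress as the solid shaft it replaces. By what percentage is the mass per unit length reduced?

42.2 %

Equal τ_max and T ⇒ the solid shaft needs d_s³ = d_o³(1−k⁴), so d_s = 40.9·(1−0.736⁴)^(1/3) = 36.43 mm.
Area ratio A_h/A_s = d_o²(1−k²)/d_s² = (1−k²)/(1−k⁴)^(2/3) = 0.5777.
Mass saving = 1 − 0.5777 = 42.2 %.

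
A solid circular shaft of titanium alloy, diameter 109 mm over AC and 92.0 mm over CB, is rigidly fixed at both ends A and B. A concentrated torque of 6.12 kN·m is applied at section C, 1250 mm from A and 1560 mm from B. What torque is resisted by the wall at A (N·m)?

4350 N·m

Compatibility: T_A·a/J_AC = T_B·b/J_CB with T_A + T_B = T₀.
J_AC = 1.39×10^-5 m⁴, J_CB = 7.03×10^-6 m⁴, so T_A = T₀·(J_AC/a)/((J_AC/a)+(J_CB/b)) = 4351 N·m, T_B = 1769 N·m.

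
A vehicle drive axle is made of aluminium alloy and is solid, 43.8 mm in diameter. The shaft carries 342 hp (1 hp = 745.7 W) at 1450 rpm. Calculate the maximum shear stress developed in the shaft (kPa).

102000 kPa

ω = 2π·1450/60 = 151.8 rad/s, so T = P/ω = 342×745.7 / 151.8 = 1680 N·m.
J = πd⁴/32 = π(0.0438)⁴/32 = 3.613×10^-7 m⁴.
τ_max = T·r/J = 1680 × 0.0219 / 3.613×10^-7 = 1.018×10^8 Pa.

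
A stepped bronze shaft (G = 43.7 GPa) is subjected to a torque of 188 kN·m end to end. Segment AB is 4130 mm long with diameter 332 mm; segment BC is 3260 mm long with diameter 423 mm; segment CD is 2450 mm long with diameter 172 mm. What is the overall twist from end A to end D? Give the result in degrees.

J_AB = π(0.332)⁴/32 = 1.19×10^-3 m⁴; J_BC = π(0.423)⁴/32 = 3.14×10^-3 m⁴; J_CD = π(0.172)⁴/32 = 8.59×10^-5 m⁴.
θ = (T/G)·Σ L_i/J_i = (188000/43.7×10⁹)·(4.13/1.19×10^-3 + 3.26/3.14×10^-3 + 2.45/8.59×10^-5) = 0.1420 rad.

8.14°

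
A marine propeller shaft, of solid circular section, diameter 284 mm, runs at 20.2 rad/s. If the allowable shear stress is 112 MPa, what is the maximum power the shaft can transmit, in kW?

10200 kW

J = πd⁴/32 = π(0.284)⁴/32 = 6.387×10^-4 m⁴.
T_max = τ_allow·J/r = 1.12×10^8 × 6.387×10^-4 / 0.142 = 503700 N·m.
ω = 20.2 rad/s, so P_max = T_max·ω = 1.018×10^7 W.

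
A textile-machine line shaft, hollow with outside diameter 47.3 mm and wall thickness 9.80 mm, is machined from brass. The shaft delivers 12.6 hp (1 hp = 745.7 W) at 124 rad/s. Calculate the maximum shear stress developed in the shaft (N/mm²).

4.13 N/mm²

ω = 124 rad/s, so T = P/ω = 12.6×745.7 / 124.0 = 75.77 N·m.
J = π(d_o⁴ − d_i⁴)/32 = π(0.0473⁴ − 0.0277⁴)/32 = 4.336×10^-7 m⁴.
τ_max = T·r/J = 75.77 × 0.0236 / 4.336×10^-7 = 4.133×10^6 Pa.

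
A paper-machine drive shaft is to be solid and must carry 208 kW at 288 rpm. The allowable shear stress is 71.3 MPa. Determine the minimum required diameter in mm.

ω = 2π·288/60 = 30.16 rad/s, so T = P/ω = 208×10³ / 30.16 = 6897 N·m.
For a solid shaft τ_max = 16T/(πd³), so d = (16T/(π τ_allow))^(1/3) = (16·6897/(π·7.13×10^7))^(1/3) = 0.07898 m.

79.0 mm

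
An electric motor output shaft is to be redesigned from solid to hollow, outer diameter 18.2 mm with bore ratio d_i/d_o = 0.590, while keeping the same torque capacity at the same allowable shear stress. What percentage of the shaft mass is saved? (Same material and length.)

28.9 %

Equal τ_max and T ⇒ the solid shaft needs d_s³ = d_o³(1−k⁴), so d_s = 18.2·(1−0.590⁴)^(1/3) = 17.43 mm.
Area ratio A_h/A_s = d_o²(1−k²)/d_s² = (1−k²)/(1−k⁴)^(2/3) = 0.7105.
Mass saving = 1 − 0.7105 = 28.9 %.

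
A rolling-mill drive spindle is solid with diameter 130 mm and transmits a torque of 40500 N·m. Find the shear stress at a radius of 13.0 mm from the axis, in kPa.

18800 kPa

J = πd⁴/32 = π(0.130)⁴/32 = 2.804×10^-5 m⁴.
Shear stress varies linearly with radius: τ = T·r/J = 40500 × 0.0130 / 2.804×10^-5 = 1.878×10^7 Pa.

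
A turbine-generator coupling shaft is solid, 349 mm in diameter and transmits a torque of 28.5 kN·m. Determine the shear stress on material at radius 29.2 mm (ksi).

J = πd⁴/32 = π(0.349)⁴/32 = 1.456×10^-3 m⁴.
Shear stress varies linearly with radius: τ = T·r/J = 28500 × 0.0292 / 1.456×10^-3 = 5.714×10^5 Pa.

0.0829 ksi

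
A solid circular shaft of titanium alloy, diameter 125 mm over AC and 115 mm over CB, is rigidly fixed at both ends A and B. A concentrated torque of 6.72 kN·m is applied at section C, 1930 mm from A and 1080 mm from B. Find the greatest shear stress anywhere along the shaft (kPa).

Compatibility: T_A·a/J_AC = T_B·b/J_CB with T_A + T_B = T₀.
J_AC = 2.40×10^-5 m⁴, J_CB = 1.72×10^-5 m⁴, so T_A = T₀·(J_AC/a)/((J_AC/a)+(J_CB/b)) = 2947 N·m, T_B = 3773 N·m.
τ in each portion: τ_AC = 7.68×10^6 Pa, τ_CB = 1.26×10^7 Pa; maximum is in CB.
τ_max = T_CB·r/J = 3773·0.0575/1.72×10^-5 = 1.263×10^7 Pa.

12600 kPa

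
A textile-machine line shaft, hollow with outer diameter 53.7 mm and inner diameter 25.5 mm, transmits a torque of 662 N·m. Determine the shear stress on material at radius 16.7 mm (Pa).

1.43e7 Pa

J = π(d_o⁴ − d_i⁴)/32 = π(0.0537⁴ − 0.0255⁴)/32 = 7.749×10^-7 m⁴.
Shear stress varies linearly with radius: τ = T·r/J = 662.0 × 0.0167 / 7.749×10^-7 = 1.427×10^7 Pa.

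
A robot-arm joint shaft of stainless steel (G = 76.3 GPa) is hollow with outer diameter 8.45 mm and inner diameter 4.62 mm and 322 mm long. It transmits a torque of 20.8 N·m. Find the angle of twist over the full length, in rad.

0.193 rad

J = π(d_o⁴ − d_i⁴)/32 = π(0.00845⁴ − 0.00462⁴)/32 = 4.558×10^-10 m⁴.
θ = T·L/(G·J) = 20.80 × 0.322 / (76.3×10⁹ × 4.558×10^-10) = 0.1926 rad.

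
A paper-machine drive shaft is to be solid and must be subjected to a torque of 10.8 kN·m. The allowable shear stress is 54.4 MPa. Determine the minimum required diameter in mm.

100 mm

For a solid shaft τ_max = 16T/(πd³), so d = (16T/(π τ_allow))^(1/3) = (16·10800/(π·5.44×10^7))^(1/3) = 0.1004 m.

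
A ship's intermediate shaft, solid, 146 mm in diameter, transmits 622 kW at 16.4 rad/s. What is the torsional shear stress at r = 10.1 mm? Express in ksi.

1.25 ksi

ω = 16.4 rad/s, so T = P/ω = 622×10³ / 16.40 = 37930 N·m.
J = πd⁴/32 = π(0.146)⁴/32 = 4.461×10^-5 m⁴.
Shear stress varies linearly with radius: τ = T·r/J = 37930 × 0.0101 / 4.461×10^-5 = 8.587×10^6 Pa.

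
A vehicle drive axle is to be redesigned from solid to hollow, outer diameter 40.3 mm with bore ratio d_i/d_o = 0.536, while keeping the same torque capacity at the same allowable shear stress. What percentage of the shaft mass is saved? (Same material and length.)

24.5 %

Equal τ_max and T ⇒ the solid shaft needs d_s³ = d_o³(1−k⁴), so d_s = 40.3·(1−0.536⁴)^(1/3) = 39.16 mm.
Area ratio A_h/A_s = d_o²(1−k²)/d_s² = (1−k²)/(1−k⁴)^(2/3) = 0.7548.
Mass saving = 1 − 0.7548 = 24.5 %.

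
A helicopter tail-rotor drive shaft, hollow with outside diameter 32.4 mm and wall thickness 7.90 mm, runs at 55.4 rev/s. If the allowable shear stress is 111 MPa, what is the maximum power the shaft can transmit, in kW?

J = π(d_o⁴ − d_i⁴)/32 = π(0.0324⁴ − 0.0166⁴)/32 = 1.007×10^-7 m⁴.
T_max = τ_allow·J/r = 1.11×10^8 × 1.007×10^-7 / 0.0162 = 690.2 N·m.
ω = 2π·55.4 = 348.1 rad/s, so P_max = T_max·ω = 2.403×10^5 W.

240 kW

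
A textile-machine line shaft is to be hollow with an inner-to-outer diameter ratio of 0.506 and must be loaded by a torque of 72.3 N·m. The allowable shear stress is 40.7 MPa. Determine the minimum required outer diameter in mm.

21.3 mm

For a hollow shaft with d_i/d_o = 0.506: τ_max = 16T/(π d_o³ (1−k⁴)), so d_o = [16T/(π τ_allow (1−k⁴))]^(1/3) = [16·72.30/(π·4.07×10^7·0.9344)]^(1/3) = 0.02131 m.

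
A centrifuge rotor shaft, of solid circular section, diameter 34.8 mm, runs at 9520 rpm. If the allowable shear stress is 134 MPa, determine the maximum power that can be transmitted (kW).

1110 kW

J = πd⁴/32 = π(0.0348)⁴/32 = 1.440×10^-7 m⁴.
T_max = τ_allow·J/r = 1.34×10^8 × 1.440×10^-7 / 0.0174 = 1109 N·m.
ω = 2π·9520/60 = 996.9 rad/s, so P_max = T_max·ω = 1.105×10^6 W.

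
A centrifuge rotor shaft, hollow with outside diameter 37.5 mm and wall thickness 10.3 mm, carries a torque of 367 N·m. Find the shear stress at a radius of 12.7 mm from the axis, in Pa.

J = π(d_o⁴ − d_i⁴)/32 = π(0.0375⁴ − 0.0169⁴)/32 = 1.861×10^-7 m⁴.
Shear stress varies linearly with radius: τ = T·r/J = 367.0 × 0.0127 / 1.861×10^-7 = 2.504×10^7 Pa.

2.50e7 Pa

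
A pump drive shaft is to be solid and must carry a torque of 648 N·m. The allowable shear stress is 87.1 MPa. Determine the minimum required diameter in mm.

For a solid shaft τ_max = 16T/(πd³), so d = (16T/(π τ_allow))^(1/3) = (16·648.0/(π·8.71×10^7))^(1/3) = 0.03359 m.

33.6 mm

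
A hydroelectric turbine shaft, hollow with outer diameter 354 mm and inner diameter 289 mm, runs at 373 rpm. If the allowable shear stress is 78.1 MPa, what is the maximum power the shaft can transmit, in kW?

J = π(d_o⁴ − d_i⁴)/32 = π(0.354⁴ − 0.289⁴)/32 = 8.569×10^-4 m⁴.
T_max = τ_allow·J/r = 7.81×10^7 × 8.569×10^-4 / 0.177 = 378100 N·m.
ω = 2π·373/60 = 39.06 rad/s, so P_max = T_max·ω = 1.477×10^7 W.

14800 kW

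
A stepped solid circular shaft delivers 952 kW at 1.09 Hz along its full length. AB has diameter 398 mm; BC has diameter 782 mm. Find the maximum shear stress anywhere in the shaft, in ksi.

1.63 ksi

ω = 2π·1.09 = 6.849 rad/s, so T = P/ω = 952×10³ / 6.849 = 139000 N·m.
Under the same torque, τ_max = 16T/(πd³) is largest where d is smallest — segment AB (d = 398 mm).
τ_max = 16·139000/(π·(0.398)³) = 1.123×10^7 Pa.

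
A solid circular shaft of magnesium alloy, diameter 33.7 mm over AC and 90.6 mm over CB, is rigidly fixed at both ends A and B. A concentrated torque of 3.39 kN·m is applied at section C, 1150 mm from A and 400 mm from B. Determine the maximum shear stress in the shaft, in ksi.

Compatibility: T_A·a/J_AC = T_B·b/J_CB with T_A + T_B = T₀.
J_AC = 1.27×10^-7 m⁴, J_CB = 6.61×10^-6 m⁴, so T_A = T₀·(J_AC/a)/((J_AC/a)+(J_CB/b)) = 22.42 N·m, T_B = 3368 N·m.
τ in each portion: τ_AC = 2.98×10^6 Pa, τ_CB = 2.31×10^7 Pa; maximum is in CB.
τ_max = T_CB·r/J = 3368·0.0453/6.61×10^-6 = 2.306×10^7 Pa.

3.34 ksi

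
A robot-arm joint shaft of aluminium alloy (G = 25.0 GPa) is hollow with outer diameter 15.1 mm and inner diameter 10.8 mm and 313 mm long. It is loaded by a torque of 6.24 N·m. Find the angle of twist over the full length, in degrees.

J = π(d_o⁴ − d_i⁴)/32 = π(0.0151⁴ − 0.0108⁴)/32 = 3.768×10^-9 m⁴.
θ = T·L/(G·J) = 6.240 × 0.313 / (25.0×10⁹ × 3.768×10^-9) = 0.02073 rad.

1.19°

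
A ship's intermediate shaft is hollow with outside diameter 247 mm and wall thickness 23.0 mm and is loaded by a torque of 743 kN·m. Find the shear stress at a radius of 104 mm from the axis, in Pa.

J = π(d_o⁴ − d_i⁴)/32 = π(0.247⁴ − 0.201⁴)/32 = 2.052×10^-4 m⁴.
Shear stress varies linearly with radius: τ = T·r/J = 743000 × 0.104 / 2.052×10^-4 = 3.766×10^8 Pa.

3.77e8 Pa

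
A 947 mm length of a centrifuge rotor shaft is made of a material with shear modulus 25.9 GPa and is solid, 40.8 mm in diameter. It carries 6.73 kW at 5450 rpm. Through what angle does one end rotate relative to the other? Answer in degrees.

ω = 2π·5450/60 = 570.7 rad/s, so T = P/ω = 6.73×10³ / 570.7 = 11.79 N·m.
J = πd⁴/32 = π(0.0408)⁴/32 = 2.720×10^-7 m⁴.
θ = T·L/(G·J) = 11.79 × 0.947 / (25.9×10⁹ × 2.720×10^-7) = 1.585×10^-3 rad.

0.0908°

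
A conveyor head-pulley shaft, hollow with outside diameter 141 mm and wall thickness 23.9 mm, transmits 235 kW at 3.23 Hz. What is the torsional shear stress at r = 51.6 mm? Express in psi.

ω = 2π·3.23 = 20.29 rad/s, so T = P/ω = 235×10³ / 20.29 = 11580 N·m.
J = π(d_o⁴ − d_i⁴)/32 = π(0.141⁴ − 0.0932⁴)/32 = 3.140×10^-5 m⁴.
Shear stress varies linearly with radius: τ = T·r/J = 11580 × 0.0516 / 3.140×10^-5 = 1.903×10^7 Pa.

2760 psi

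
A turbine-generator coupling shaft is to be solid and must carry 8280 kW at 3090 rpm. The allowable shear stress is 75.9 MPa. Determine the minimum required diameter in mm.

ω = 2π·3090/60 = 323.6 rad/s, so T = P/ω = 8280×10³ / 323.6 = 25590 N·m.
For a solid shaft τ_max = 16T/(πd³), so d = (16T/(π τ_allow))^(1/3) = (16·25590/(π·7.59×10^7))^(1/3) = 0.1197 m.

120 mm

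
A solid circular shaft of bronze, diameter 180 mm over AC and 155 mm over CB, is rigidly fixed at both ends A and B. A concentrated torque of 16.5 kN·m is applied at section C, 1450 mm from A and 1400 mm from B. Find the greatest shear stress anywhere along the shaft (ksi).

Compatibility: T_A·a/J_AC = T_B·b/J_CB with T_A + T_B = T₀.
J_AC = 1.03×10^-4 m⁴, J_CB = 5.67×10^-5 m⁴, so T_A = T₀·(J_AC/a)/((J_AC/a)+(J_CB/b)) = 10510 N·m, T_B = 5987 N·m.
τ in each portion: τ_AC = 9.18×10^6 Pa, τ_CB = 8.19×10^6 Pa; maximum is in AC.
τ_max = T_AC·r/J = 10510·0.0900/1.03×10^-4 = 9.181×10^6 Pa.

1.33 ksi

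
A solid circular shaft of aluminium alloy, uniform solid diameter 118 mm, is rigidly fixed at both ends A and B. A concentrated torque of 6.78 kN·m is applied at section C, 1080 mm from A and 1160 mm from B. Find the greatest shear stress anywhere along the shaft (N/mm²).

With uniform GJ and both ends fixed, compatibility θ_AC = θ_CB gives T_A·a = T_B·b, together with T_A + T_B = T₀.
T_A = T₀·b/(a+b) = 6780·1160/2240 = 3511 N·m; T_B = 3269 N·m.
τ in each portion: τ_AC = 1.09×10^7 Pa, τ_CB = 1.01×10^7 Pa; maximum is in AC.
τ_max = T_AC·r/J = 3511·0.0590/1.90×10^-5 = 1.088×10^7 Pa.

10.9 N/mm²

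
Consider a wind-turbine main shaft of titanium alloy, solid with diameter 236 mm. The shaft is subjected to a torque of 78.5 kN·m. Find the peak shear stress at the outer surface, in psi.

4410 psi

J = πd⁴/32 = π(0.236)⁴/32 = 3.045×10^-4 m⁴.
τ_max = T·r/J = 78500 × 0.118 / 3.045×10^-4 = 3.042×10^7 Pa.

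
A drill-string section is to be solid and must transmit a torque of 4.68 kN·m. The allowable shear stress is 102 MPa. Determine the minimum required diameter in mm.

For a solid shaft τ_max = 16T/(πd³), so d = (16T/(π τ_allow))^(1/3) = (16·4680/(π·1.02×10^8))^(1/3) = 0.06159 m.

61.6 mm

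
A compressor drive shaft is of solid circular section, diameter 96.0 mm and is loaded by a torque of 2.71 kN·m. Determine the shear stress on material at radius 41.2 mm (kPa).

13400 kPa

J = πd⁴/32 = π(0.0960)⁴/32 = 8.338×10^-6 m⁴.
Shear stress varies linearly with radius: τ = T·r/J = 2710 × 0.0412 / 8.338×10^-6 = 1.339×10^7 Pa.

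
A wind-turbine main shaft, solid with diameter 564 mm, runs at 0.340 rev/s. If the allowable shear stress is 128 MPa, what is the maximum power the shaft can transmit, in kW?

J = πd⁴/32 = π(0.564)⁴/32 = 9.934×10^-3 m⁴.
T_max = τ_allow·J/r = 1.28×10^8 × 9.934×10^-3 / 0.282 = 4.509e6 N·m.
ω = 2π·0.340 = 2.136 rad/s, so P_max = T_max·ω = 9.632×10^6 W.

9630 kW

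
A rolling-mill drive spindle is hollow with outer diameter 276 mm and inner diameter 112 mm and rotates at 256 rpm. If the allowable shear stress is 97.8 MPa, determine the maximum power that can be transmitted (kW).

10500 kW

J = π(d_o⁴ − d_i⁴)/32 = π(0.276⁴ − 0.112⁴)/32 = 5.542×10^-4 m⁴.
T_max = τ_allow·J/r = 9.78×10^7 × 5.542×10^-4 / 0.138 = 392800 N·m.
ω = 2π·256/60 = 26.81 rad/s, so P_max = T_max·ω = 1.053×10^7 W.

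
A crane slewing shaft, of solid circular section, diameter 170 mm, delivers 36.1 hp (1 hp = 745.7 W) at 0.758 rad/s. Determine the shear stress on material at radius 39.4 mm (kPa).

ω = 0.758 rad/s, so T = P/ω = 36.1×745.7 / 0.7580 = 35510 N·m.
J = πd⁴/32 = π(0.170)⁴/32 = 8.200×10^-5 m⁴.
Shear stress varies linearly with radius: τ = T·r/J = 35510 × 0.0394 / 8.200×10^-5 = 1.706×10^7 Pa.

17100 kPa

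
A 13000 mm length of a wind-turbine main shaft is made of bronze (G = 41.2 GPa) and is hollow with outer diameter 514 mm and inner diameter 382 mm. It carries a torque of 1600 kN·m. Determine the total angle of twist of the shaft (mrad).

J = π(d_o⁴ − d_i⁴)/32 = π(0.514⁴ − 0.382⁴)/32 = 4.762×10^-3 m⁴.
θ = T·L/(G·J) = 1.600e6 × 13.0 / (41.2×10⁹ × 4.762×10^-3) = 0.1060 rad.

106 mrad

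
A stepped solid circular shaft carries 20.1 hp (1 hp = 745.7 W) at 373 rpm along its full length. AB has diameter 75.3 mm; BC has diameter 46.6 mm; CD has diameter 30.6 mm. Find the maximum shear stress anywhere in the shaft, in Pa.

ω = 2π·373/60 = 39.06 rad/s, so T = P/ω = 20.1×745.7 / 39.06 = 383.7 N·m.
Under the same torque, τ_max = 16T/(πd³) is largest where d is smallest — segment CD (d = 30.6 mm).
τ_max = 16·383.7/(π·(0.0306)³) = 6.821×10^7 Pa.

6.82e7 Pa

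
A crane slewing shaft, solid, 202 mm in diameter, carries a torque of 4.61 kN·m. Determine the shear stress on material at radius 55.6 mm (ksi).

0.227 ksi

J = πd⁴/32 = π(0.202)⁴/32 = 1.635×10^-4 m⁴.
Shear stress varies linearly with radius: τ = T·r/J = 4610 × 0.0556 / 1.635×10^-4 = 1.568×10^6 Pa.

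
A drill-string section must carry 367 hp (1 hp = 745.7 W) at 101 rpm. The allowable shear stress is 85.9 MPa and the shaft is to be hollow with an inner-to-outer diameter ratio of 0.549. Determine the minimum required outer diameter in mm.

ω = 2π·101/60 = 10.58 rad/s, so T = P/ω = 367×745.7 / 10.58 = 25870 N·m.
For a hollow shaft with d_i/d_o = 0.549: τ_max = 16T/(π d_o³ (1−k⁴)), so d_o = [16T/(π τ_allow (1−k⁴))]^(1/3) = [16·25870/(π·8.59×10^7·0.9092)]^(1/3) = 0.1191 m.

119 mm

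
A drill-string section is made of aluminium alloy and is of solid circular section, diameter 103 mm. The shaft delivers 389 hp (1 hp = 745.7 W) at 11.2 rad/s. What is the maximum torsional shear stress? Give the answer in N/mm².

121 N/mm²

ω = 11.2 rad/s, so T = P/ω = 389×745.7 / 11.20 = 25900 N·m.
J = πd⁴/32 = π(0.103)⁴/32 = 1.105×10^-5 m⁴.
τ_max = T·r/J = 25900 × 0.0515 / 1.105×10^-5 = 1.207×10^8 Pa.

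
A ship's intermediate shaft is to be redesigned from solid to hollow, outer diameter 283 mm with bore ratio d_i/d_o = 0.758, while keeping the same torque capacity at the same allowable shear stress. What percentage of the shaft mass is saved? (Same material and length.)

44.4 %

Equal τ_max and T ⇒ the solid shaft needs d_s³ = d_o³(1−k⁴), so d_s = 283·(1−0.758⁴)^(1/3) = 247.6 mm.
Area ratio A_h/A_s = d_o²(1−k²)/d_s² = (1−k²)/(1−k⁴)^(2/3) = 0.5557.
Mass saving = 1 − 0.5557 = 44.4 %.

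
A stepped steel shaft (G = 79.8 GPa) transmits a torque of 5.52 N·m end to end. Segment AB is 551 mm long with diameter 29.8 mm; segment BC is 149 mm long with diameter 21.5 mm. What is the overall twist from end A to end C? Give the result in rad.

9.84e-4 rad

J_AB = π(0.0298)⁴/32 = 7.74×10^-8 m⁴; J_BC = π(0.0215)⁴/32 = 2.10×10^-8 m⁴.
θ = (T/G)·Σ L_i/J_i = (5.520/79.8×10⁹)·(0.551/7.74×10^-8 + 0.149/2.10×10^-8) = 9.836×10^-4 rad.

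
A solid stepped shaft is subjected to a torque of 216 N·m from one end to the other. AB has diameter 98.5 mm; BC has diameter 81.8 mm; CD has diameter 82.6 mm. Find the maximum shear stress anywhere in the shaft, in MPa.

2.01 MPa

Under the same torque, τ_max = 16T/(πd³) is largest where d is smallest — segment BC (d = 81.8 mm).
τ_max = 16·216.0/(π·(0.0818)³) = 2.010×10^6 Pa.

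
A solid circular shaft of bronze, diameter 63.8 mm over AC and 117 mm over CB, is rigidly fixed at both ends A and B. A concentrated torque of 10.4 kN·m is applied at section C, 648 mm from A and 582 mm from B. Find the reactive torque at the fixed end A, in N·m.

765 N·m

Compatibility: T_A·a/J_AC = T_B·b/J_CB with T_A + T_B = T₀.
J_AC = 1.63×10^-6 m⁴, J_CB = 1.84×10^-5 m⁴, so T_A = T₀·(J_AC/a)/((J_AC/a)+(J_CB/b)) = 765.1 N·m, T_B = 9635 N·m.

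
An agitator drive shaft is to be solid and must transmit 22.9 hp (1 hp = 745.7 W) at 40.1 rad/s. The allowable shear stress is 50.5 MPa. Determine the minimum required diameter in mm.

ω = 40.1 rad/s, so T = P/ω = 22.9×745.7 / 40.10 = 425.8 N·m.
For a solid shaft τ_max = 16T/(πd³), so d = (16T/(π τ_allow))^(1/3) = (16·425.8/(π·5.05×10^7))^(1/3) = 0.03502 m.

35.0 mm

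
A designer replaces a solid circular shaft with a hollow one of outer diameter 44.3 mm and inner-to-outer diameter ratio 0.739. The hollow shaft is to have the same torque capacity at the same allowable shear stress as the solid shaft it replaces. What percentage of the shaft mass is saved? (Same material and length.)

Equal τ_max and T ⇒ the solid shaft needs d_s³ = d_o³(1−k⁴), so d_s = 44.3·(1−0.739⁴)^(1/3) = 39.37 mm.
Area ratio A_h/A_s = d_o²(1−k²)/d_s² = (1−k²)/(1−k⁴)^(2/3) = 0.5748.
Mass saving = 1 − 0.5748 = 42.5 %.

42.5 %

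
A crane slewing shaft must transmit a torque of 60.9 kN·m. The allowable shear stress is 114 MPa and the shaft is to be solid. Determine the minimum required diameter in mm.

140 mm

For a solid shaft τ_max = 16T/(πd³), so d = (16T/(π τ_allow))^(1/3) = (16·60900/(π·1.14×10^8))^(1/3) = 0.1396 m.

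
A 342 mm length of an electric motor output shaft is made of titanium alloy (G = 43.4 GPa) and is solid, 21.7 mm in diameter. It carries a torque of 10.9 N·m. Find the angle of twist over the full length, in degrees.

0.226°

J = πd⁴/32 = π(0.0217)⁴/32 = 2.177×10^-8 m⁴.
θ = T·L/(G·J) = 10.90 × 0.342 / (43.4×10⁹ × 2.177×10^-8) = 3.946×10^-3 rad.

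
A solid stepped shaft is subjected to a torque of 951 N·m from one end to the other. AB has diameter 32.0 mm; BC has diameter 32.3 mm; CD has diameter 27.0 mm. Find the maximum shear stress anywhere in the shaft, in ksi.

35.7 ksi

Under the same torque, τ_max = 16T/(πd³) is largest where d is smallest — segment CD (d = 27.0 mm).
τ_max = 16·951.0/(π·(0.0270)³) = 2.461×10^8 Pa.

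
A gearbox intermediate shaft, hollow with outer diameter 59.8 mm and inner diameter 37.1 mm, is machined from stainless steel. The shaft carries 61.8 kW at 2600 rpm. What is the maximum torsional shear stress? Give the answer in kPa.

ω = 2π·2600/60 = 272.3 rad/s, so T = P/ω = 61.8×10³ / 272.3 = 227.0 N·m.
J = π(d_o⁴ − d_i⁴)/32 = π(0.0598⁴ − 0.0371⁴)/32 = 1.069×10^-6 m⁴.
τ_max = T·r/J = 227.0 × 0.0299 / 1.069×10^-6 = 6.346×10^6 Pa.

6350 kPa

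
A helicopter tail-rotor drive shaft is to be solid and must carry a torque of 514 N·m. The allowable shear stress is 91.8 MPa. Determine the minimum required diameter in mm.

30.6 mm

For a solid shaft τ_max = 16T/(πd³), so d = (16T/(π τ_allow))^(1/3) = (16·514.0/(π·9.18×10^7))^(1/3) = 0.03055 m.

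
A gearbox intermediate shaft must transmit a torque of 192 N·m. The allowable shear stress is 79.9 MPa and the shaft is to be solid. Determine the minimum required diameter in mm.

23.0 mm

For a solid shaft τ_max = 16T/(πd³), so d = (16T/(π τ_allow))^(1/3) = (16·192.0/(π·7.99×10^7))^(1/3) = 0.02304 m.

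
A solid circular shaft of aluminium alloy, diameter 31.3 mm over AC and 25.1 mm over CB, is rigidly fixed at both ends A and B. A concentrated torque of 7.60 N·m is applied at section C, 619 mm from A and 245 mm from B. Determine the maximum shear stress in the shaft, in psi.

181 psi

Compatibility: T_A·a/J_AC = T_B·b/J_CB with T_A + T_B = T₀.
J_AC = 9.42×10^-8 m⁴, J_CB = 3.90×10^-8 m⁴, so T_A = T₀·(J_AC/a)/((J_AC/a)+(J_CB/b)) = 3.717 N·m, T_B = 3.883 N·m.
τ in each portion: τ_AC = 6.17×10^5 Pa, τ_CB = 1.25×10^6 Pa; maximum is in CB.
τ_max = T_CB·r/J = 3.883·0.0126/3.90×10^-8 = 1.251×10^6 Pa.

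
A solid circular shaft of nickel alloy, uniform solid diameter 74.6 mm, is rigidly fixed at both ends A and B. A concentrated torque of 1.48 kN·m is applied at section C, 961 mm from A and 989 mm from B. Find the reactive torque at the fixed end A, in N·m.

751 N·m

With uniform GJ and both ends fixed, compatibility θ_AC = θ_CB gives T_A·a = T_B·b, together with T_A + T_B = T₀.
T_A = T₀·b/(a+b) = 1480·989/1950 = 750.6 N·m; T_B = 729.4 N·m.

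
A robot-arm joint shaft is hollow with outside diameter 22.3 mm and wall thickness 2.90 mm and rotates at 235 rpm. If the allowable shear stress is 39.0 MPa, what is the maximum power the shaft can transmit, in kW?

J = π(d_o⁴ − d_i⁴)/32 = π(0.0223⁴ − 0.0165⁴)/32 = 1.700×10^-8 m⁴.
T_max = τ_allow·J/r = 3.90×10^7 × 1.700×10^-8 / 0.0112 = 59.47 N·m.
ω = 2π·235/60 = 24.61 rad/s, so P_max = T_max·ω = 1463 W.

1.46 kW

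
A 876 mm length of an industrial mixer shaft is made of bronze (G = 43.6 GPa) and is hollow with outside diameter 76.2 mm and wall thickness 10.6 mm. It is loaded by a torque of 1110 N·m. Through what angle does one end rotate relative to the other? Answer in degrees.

0.530°

J = π(d_o⁴ − d_i⁴)/32 = π(0.0762⁴ − 0.0550⁴)/32 = 2.412×10^-6 m⁴.
θ = T·L/(G·J) = 1110 × 0.876 / (43.6×10⁹ × 2.412×10^-6) = 9.248×10^-3 rad.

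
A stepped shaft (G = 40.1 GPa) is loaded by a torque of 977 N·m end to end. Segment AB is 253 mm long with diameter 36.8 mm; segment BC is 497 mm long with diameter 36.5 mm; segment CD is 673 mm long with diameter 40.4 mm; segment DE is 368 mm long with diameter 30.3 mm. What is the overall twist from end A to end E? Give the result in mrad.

J_AB = π(0.0368)⁴/32 = 1.80×10^-7 m⁴; J_BC = π(0.0365)⁴/32 = 1.74×10^-7 m⁴; J_CD = π(0.0404)⁴/32 = 2.62×10^-7 m⁴; J_DE = π(0.0303)⁴/32 = 8.28×10^-8 m⁴.
θ = (T/G)·Σ L_i/J_i = (977.0/40.1×10⁹)·(0.253/1.80×10^-7 + 0.497/1.74×10^-7 + 0.673/2.62×10^-7 + 0.368/8.28×10^-8) = 0.2748 rad.

275 mrad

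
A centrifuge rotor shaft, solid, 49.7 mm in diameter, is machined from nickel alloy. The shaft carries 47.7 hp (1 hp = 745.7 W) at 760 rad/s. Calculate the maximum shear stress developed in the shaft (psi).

ω = 760 rad/s, so T = P/ω = 47.7×745.7 / 760.0 = 46.80 N·m.
J = πd⁴/32 = π(0.0497)⁴/32 = 5.990×10^-7 m⁴.
τ_max = T·r/J = 46.80 × 0.0249 / 5.990×10^-7 = 1.942×10^6 Pa.

282 psi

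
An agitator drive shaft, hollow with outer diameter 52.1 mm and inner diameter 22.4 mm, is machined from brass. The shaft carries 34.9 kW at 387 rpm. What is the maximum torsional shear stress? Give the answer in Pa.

ω = 2π·387/60 = 40.53 rad/s, so T = P/ω = 34.9×10³ / 40.53 = 861.2 N·m.
J = π(d_o⁴ − d_i⁴)/32 = π(0.0521⁴ − 0.0224⁴)/32 = 6.986×10^-7 m⁴.
τ_max = T·r/J = 861.2 × 0.0261 / 6.986×10^-7 = 3.211×10^7 Pa.

3.21e7 Pa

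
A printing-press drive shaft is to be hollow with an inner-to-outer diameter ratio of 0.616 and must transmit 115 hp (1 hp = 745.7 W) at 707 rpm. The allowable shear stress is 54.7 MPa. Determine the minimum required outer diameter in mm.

50.1 mm

ω = 2π·707/60 = 74.04 rad/s, so T = P/ω = 115×745.7 / 74.04 = 1158 N·m.
For a hollow shaft with d_i/d_o = 0.616: τ_max = 16T/(π d_o³ (1−k⁴)), so d_o = [16T/(π τ_allow (1−k⁴))]^(1/3) = [16·1158/(π·5.47×10^7·0.8560)]^(1/3) = 0.05013 m.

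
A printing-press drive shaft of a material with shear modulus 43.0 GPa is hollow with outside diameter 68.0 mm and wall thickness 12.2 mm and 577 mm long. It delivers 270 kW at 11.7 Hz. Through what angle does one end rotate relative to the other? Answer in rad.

ω = 2π·11.7 = 73.51 rad/s, so T = P/ω = 270×10³ / 73.51 = 3673 N·m.
J = π(d_o⁴ − d_i⁴)/32 = π(0.0680⁴ − 0.0436⁴)/32 = 1.744×10^-6 m⁴.
θ = T·L/(G·J) = 3673 × 0.577 / (43.0×10⁹ × 1.744×10^-6) = 0.02825 rad.

0.0283 rad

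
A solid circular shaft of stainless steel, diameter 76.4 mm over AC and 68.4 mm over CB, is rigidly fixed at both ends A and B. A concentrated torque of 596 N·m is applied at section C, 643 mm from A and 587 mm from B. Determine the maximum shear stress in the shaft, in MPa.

Compatibility: T_A·a/J_AC = T_B·b/J_CB with T_A + T_B = T₀.
J_AC = 3.34×10^-6 m⁴, J_CB = 2.15×10^-6 m⁴, so T_A = T₀·(J_AC/a)/((J_AC/a)+(J_CB/b)) = 349.8 N·m, T_B = 246.2 N·m.
τ in each portion: τ_AC = 4.00×10^6 Pa, τ_CB = 3.92×10^6 Pa; maximum is in AC.
τ_max = T_AC·r/J = 349.8·0.0382/3.34×10^-6 = 3.995×10^6 Pa.

4.00 MPa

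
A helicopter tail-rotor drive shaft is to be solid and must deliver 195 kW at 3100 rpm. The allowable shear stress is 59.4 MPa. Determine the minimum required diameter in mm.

ω = 2π·3100/60 = 324.6 rad/s, so T = P/ω = 195×10³ / 324.6 = 600.7 N·m.
For a solid shaft τ_max = 16T/(πd³), so d = (16T/(π τ_allow))^(1/3) = (16·600.7/(π·5.94×10^7))^(1/3) = 0.03721 m.

37.2 mm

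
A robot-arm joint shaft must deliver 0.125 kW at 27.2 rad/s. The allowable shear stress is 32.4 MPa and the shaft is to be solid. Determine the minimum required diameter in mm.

8.97 mm

ω = 27.2 rad/s, so T = P/ω = 0.125×10³ / 27.20 = 4.596 N·m.
For a solid shaft τ_max = 16T/(πd³), so d = (16T/(π τ_allow))^(1/3) = (16·4.596/(π·3.24×10^7))^(1/3) = 0.008973 m.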